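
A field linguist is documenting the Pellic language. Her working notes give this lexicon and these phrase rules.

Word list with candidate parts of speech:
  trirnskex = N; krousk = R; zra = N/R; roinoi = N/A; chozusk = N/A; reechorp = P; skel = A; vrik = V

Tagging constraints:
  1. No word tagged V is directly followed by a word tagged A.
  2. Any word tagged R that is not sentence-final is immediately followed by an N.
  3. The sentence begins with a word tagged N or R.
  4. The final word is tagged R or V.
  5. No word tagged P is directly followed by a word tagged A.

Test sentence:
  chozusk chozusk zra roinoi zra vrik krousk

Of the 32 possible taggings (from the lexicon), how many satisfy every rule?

Candidates per position — 1:chozusk {N,A}; 2:chozusk {N,A}; 3:zra {N,R}; 4:roinoi {N,A}; 5:zra {N,R}; 6:vrik {V}; 7:krousk {R}.
There are 32 candidate sequences in total.
Checking each against the rules leaves 6 sequences.
Count = 6.

6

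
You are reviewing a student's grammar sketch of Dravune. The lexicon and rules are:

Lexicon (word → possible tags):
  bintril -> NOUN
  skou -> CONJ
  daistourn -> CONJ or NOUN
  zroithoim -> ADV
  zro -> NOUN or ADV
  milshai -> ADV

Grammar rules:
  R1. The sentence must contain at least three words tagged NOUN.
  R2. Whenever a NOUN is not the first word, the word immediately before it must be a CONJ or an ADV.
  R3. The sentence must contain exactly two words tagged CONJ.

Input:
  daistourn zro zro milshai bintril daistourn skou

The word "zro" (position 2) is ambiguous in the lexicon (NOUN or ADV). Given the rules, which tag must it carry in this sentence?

ADV

Candidates per position — 1:daistourn {CONJ,NOUN}; 2:zro {NOUN,ADV}; 3:zro {NOUN,ADV}; 4:milshai {ADV}; 5:bintril {NOUN}; 6:daistourn {CONJ,NOUN}; 7:skou {CONJ}.
Position 6: tagging it NOUN would leave rule 2 unsatisfiable, so it must be CONJ.
Position 1: tagging it CONJ would leave rule 3 unsatisfiable, so it must be NOUN.
Position 2: tagging it NOUN would leave rule 2 unsatisfiable, so it must be ADV.
Position 3: tagging it ADV would leave rule 1 unsatisfiable, so it must be NOUN.
So the tagging must be: NOUN ADV NOUN ADV NOUN CONJ CONJ.
Verifying each rule — rule 1 ✓; rule 2 ✓; rule 3 ✓.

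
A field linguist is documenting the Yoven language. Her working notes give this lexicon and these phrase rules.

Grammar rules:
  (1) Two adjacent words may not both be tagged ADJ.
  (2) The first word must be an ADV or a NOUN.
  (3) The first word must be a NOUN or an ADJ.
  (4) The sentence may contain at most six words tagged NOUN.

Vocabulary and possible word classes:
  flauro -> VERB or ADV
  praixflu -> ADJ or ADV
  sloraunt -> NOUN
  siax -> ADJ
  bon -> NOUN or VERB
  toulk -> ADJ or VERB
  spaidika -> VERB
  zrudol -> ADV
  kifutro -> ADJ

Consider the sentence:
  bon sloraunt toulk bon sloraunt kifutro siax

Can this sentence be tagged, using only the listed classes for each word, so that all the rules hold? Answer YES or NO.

Candidates per position — 1:bon {NOUN,VERB}; 2:sloraunt {NOUN}; 3:toulk {ADJ,VERB}; 4:bon {NOUN,VERB}; 5:sloraunt {NOUN}; 6:kifutro {ADJ}; 7:siax {ADJ}.
Rule 1 cannot be satisfied by any choice of tags from the lexicon.
So there is no consistent tagging.

NO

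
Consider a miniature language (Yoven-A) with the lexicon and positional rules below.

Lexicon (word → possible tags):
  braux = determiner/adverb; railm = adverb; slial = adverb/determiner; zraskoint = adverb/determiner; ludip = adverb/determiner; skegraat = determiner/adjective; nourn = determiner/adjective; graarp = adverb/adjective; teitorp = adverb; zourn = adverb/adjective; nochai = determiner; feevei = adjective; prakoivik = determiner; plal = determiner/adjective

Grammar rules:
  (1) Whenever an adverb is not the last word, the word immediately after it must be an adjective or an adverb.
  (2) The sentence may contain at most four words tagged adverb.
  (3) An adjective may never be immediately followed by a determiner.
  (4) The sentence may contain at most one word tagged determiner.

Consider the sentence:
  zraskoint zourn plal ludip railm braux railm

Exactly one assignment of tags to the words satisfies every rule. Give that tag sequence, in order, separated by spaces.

determiner adjective adjective adverb adverb adverb adverb

Candidates per position — 1:zraskoint {adverb,determiner}; 2:zourn {adverb,adjective}; 3:plal {determiner,adjective}; 4:ludip {adverb,determiner}; 5:railm {adverb}; 6:braux {determiner,adverb}; 7:railm {adverb}.
Position 6: tagging it determiner would leave rule 1 unsatisfiable, so it must be adverb.
The remaining ambiguous positions (1, 2, 3, 4) are resolved jointly — only one combination satisfies every rule.
So the tagging must be: determiner adjective adjective adverb adverb adverb adverb.
Rule-by-rule: rule 1 holds; rule 2 holds; rule 3 holds; rule 4 holds.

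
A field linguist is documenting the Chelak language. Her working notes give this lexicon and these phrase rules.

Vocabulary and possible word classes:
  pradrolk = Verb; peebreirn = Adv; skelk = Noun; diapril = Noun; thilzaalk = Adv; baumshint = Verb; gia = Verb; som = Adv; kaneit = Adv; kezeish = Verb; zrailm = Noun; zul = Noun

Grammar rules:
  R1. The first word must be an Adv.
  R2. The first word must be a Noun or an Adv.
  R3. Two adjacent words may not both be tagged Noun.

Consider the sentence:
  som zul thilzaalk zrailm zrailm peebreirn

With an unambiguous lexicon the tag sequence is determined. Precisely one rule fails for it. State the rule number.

3

Fixed tagging: Adv Noun Adv Noun Noun Adv.
Checking each rule: R1 pass, R2 pass, R3 fail.
Only rule 3 fails.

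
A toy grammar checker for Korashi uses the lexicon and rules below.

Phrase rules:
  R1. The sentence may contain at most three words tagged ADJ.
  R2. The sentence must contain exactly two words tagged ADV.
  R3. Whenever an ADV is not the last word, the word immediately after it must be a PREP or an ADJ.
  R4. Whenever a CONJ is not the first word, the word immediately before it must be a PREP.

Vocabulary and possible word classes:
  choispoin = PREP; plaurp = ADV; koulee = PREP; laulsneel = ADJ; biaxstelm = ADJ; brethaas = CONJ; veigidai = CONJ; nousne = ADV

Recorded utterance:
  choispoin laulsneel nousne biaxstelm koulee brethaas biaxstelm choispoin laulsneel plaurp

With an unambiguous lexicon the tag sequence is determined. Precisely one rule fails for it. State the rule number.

Fixed tagging: PREP ADJ ADV ADJ PREP CONJ ADJ PREP ADJ ADV.
Checking each rule: R1 violated, R2 holds, R3 holds, R4 holds.
Only rule 1 fails.

1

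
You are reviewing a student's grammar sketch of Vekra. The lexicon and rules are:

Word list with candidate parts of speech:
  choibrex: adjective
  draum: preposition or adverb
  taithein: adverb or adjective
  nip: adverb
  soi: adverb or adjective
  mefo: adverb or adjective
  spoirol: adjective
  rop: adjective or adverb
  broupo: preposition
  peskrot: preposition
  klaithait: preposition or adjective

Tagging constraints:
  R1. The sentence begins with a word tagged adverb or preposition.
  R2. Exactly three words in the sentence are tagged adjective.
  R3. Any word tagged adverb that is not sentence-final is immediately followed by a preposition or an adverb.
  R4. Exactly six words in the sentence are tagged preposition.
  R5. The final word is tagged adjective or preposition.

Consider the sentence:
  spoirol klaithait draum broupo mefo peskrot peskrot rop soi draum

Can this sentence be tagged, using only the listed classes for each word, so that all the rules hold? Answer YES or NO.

Candidates per position — 1:spoirol {adjective}; 2:klaithait {preposition,adjective}; 3:draum {preposition,adverb}; 4:broupo {preposition}; 5:mefo {adverb,adjective}; 6:peskrot {preposition}; 7:peskrot {preposition}; 8:rop {adjective,adverb}; 9:soi {adverb,adjective}; 10:draum {preposition,adverb}.
Rule 1 cannot be satisfied by any choice of tags from the lexicon.
So there is no consistent tagging.

NO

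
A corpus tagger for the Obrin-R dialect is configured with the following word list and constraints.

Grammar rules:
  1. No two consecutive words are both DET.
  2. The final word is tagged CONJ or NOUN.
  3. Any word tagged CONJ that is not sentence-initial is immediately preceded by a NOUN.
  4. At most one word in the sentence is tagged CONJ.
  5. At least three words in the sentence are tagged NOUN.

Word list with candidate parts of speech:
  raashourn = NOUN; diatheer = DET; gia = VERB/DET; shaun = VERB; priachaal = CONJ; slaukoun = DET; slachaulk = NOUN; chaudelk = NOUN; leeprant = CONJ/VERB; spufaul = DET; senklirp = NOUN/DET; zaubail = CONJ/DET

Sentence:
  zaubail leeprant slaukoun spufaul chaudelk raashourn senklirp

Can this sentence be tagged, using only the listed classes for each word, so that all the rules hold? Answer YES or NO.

Candidates per position — 1:zaubail {CONJ,DET}; 2:leeprant {CONJ,VERB}; 3:slaukoun {DET}; 4:spufaul {DET}; 5:chaudelk {NOUN}; 6:raashourn {NOUN}; 7:senklirp {NOUN,DET}.
Rule 1 cannot be satisfied by any choice of tags from the lexicon.
So there is no consistent tagging.

NO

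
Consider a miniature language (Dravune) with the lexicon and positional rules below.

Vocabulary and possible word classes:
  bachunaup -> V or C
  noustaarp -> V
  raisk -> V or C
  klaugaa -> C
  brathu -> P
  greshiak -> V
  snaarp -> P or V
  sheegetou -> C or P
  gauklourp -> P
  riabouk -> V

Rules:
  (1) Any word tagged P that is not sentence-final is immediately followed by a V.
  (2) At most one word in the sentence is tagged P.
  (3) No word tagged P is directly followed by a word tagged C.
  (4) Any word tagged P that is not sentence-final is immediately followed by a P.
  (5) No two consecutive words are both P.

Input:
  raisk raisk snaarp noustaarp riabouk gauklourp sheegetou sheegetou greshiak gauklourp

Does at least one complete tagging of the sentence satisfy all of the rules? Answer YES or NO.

Candidates per position — 1:raisk {V,C}; 2:raisk {V,C}; 3:snaarp {P,V}; 4:noustaarp {V}; 5:riabouk {V}; 6:gauklourp {P}; 7:sheegetou {C,P}; 8:sheegetou {C,P}; 9:greshiak {V}; 10:gauklourp {P}.
Rule 1 cannot be satisfied by any choice of tags from the lexicon.
So there is no consistent tagging.

NO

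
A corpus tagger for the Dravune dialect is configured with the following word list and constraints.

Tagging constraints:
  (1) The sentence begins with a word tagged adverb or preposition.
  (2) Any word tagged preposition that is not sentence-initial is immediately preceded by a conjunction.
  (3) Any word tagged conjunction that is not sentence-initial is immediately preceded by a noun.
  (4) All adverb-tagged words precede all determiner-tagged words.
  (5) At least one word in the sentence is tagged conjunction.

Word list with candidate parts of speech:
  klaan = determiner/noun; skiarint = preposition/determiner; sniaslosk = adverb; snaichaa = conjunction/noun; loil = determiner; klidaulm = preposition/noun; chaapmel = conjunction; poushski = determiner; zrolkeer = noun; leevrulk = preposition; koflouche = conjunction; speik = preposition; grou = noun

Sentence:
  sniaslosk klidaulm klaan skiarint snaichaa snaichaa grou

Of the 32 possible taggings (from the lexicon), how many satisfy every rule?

2

Candidates per position — 1:sniaslosk {adverb}; 2:klidaulm {preposition,noun}; 3:klaan {determiner,noun}; 4:skiarint {preposition,determiner}; 5:snaichaa {conjunction,noun}; 6:snaichaa {conjunction,noun}; 7:grou {noun}.
There are 32 candidate sequences in total.
The sequences that satisfy every rule: adverb noun determiner determiner noun conjunction noun; adverb noun noun determiner noun conjunction noun.
Count = 2.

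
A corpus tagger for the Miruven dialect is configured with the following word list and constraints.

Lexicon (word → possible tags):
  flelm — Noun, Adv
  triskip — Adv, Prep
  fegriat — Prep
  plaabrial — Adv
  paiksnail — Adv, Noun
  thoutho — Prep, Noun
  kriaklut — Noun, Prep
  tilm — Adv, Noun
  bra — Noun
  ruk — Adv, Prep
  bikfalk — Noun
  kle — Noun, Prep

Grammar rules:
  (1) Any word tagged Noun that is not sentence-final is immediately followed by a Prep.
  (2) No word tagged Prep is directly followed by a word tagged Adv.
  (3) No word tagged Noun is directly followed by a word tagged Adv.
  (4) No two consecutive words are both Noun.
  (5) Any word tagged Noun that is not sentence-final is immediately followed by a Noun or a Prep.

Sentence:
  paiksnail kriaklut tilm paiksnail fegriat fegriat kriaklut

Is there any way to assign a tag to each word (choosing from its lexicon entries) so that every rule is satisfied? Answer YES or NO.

NO

Candidates per position — 1:paiksnail {Adv,Noun}; 2:kriaklut {Noun,Prep}; 3:tilm {Adv,Noun}; 4:paiksnail {Adv,Noun}; 5:fegriat {Prep}; 6:fegriat {Prep}; 7:kriaklut {Noun,Prep}.
Every candidate sequence violates at least one rule; no consistent tagging exists.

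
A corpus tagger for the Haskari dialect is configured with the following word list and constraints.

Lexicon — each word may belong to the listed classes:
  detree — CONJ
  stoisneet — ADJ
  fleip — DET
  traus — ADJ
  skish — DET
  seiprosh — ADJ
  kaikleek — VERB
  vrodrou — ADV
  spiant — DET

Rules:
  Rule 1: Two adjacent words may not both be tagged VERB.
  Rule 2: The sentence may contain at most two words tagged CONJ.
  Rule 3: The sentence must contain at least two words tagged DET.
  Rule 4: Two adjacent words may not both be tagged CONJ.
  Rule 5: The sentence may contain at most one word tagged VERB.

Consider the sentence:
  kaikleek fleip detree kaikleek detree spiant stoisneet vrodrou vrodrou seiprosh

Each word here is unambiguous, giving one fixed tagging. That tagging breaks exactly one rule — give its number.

Fixed tagging: VERB DET CONJ VERB CONJ DET ADJ ADV ADV ADJ.
Applying the rules: R1 pass, R2 pass, R3 pass, R4 pass, R5 fail.
Only rule 5 fails.

5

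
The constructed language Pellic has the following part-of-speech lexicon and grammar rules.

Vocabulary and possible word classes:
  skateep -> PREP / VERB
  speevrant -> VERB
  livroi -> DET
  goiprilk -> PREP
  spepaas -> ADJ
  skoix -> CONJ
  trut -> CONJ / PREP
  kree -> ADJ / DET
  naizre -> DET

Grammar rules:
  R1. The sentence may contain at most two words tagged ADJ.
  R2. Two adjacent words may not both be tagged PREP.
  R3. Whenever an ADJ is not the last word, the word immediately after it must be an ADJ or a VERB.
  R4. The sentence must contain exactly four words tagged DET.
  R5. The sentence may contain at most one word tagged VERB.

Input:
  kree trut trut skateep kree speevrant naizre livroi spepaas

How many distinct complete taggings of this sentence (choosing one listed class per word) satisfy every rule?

Candidates per position — 1:kree {ADJ,DET}; 2:trut {CONJ,PREP}; 3:trut {CONJ,PREP}; 4:skateep {PREP,VERB}; 5:kree {ADJ,DET}; 6:speevrant {VERB}; 7:naizre {DET}; 8:livroi {DET}; 9:spepaas {ADJ}.
There are 32 candidate sequences in total.
The sequences that satisfy every rule: DET CONJ CONJ PREP DET VERB DET DET ADJ; DET PREP CONJ PREP DET VERB DET DET ADJ.
Count = 2.

2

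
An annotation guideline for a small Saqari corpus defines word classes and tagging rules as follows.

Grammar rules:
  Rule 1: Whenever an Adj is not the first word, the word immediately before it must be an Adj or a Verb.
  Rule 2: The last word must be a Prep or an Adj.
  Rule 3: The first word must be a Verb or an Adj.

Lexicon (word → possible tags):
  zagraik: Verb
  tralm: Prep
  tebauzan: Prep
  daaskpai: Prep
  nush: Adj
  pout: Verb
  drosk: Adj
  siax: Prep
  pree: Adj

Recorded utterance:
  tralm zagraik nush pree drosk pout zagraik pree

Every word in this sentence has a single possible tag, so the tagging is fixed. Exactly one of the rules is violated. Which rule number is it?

Fixed tagging: Prep Verb Adj Adj Adj Verb Verb Adj.
Checking each rule: R1 pass, R2 pass, R3 fail.
Only rule 3 fails.

3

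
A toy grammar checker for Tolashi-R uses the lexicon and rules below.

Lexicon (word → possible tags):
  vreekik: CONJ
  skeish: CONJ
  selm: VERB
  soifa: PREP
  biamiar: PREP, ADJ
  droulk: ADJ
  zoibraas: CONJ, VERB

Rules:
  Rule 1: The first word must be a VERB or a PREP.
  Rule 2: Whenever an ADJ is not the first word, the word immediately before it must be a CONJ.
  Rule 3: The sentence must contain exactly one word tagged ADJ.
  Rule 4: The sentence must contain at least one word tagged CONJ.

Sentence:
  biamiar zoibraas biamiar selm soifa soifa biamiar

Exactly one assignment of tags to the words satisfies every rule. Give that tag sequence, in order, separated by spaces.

PREP CONJ ADJ VERB PREP PREP PREP

Candidates per position — 1:biamiar {PREP,ADJ}; 2:zoibraas {CONJ,VERB}; 3:biamiar {PREP,ADJ}; 4:selm {VERB}; 5:soifa {PREP}; 6:soifa {PREP}; 7:biamiar {PREP,ADJ}.
At position 1, choosing ADJ makes rule 1 impossible to satisfy; hence PREP.
At position 2, choosing VERB makes rule 4 impossible to satisfy; hence CONJ.
At position 7, choosing ADJ makes rule 2 impossible to satisfy; hence PREP.
At position 3, choosing PREP makes rule 3 impossible to satisfy; hence ADJ.
That leaves exactly one tagging: PREP CONJ ADJ VERB PREP PREP PREP.
Check: rule 1 holds; rule 2 holds; rule 3 holds; rule 4 holds.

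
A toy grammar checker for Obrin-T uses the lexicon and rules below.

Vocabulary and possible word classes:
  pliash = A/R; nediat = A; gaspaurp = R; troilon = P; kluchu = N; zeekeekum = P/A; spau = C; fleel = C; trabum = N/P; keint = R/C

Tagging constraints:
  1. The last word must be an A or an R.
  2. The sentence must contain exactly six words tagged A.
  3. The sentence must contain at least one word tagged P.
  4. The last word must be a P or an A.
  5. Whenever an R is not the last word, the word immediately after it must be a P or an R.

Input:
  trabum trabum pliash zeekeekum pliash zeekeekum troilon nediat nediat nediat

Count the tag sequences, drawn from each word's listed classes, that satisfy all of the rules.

8

Candidates per position — 1:trabum {N,P}; 2:trabum {N,P}; 3:pliash {A,R}; 4:zeekeekum {P,A}; 5:pliash {A,R}; 6:zeekeekum {P,A}; 7:troilon {P}; 8:nediat {A}; 9:nediat {A}; 10:nediat {A}.
There are 64 candidate sequences in total.
Checking each against the rules leaves 8 sequences.
Count = 8.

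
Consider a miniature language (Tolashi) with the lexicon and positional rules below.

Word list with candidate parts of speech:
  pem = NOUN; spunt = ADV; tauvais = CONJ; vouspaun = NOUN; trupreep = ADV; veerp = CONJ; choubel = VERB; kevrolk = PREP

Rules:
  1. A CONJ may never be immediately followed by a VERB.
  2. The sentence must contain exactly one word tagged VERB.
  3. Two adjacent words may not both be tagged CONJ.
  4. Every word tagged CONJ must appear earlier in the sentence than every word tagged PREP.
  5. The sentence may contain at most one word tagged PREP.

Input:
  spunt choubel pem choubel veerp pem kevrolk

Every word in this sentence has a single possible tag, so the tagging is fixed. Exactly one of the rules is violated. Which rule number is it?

Fixed tagging: ADV VERB NOUN VERB CONJ NOUN PREP.
Checking each rule: R1 ok, R2 fails, R3 ok, R4 ok, R5 ok.
Only rule 2 fails.

2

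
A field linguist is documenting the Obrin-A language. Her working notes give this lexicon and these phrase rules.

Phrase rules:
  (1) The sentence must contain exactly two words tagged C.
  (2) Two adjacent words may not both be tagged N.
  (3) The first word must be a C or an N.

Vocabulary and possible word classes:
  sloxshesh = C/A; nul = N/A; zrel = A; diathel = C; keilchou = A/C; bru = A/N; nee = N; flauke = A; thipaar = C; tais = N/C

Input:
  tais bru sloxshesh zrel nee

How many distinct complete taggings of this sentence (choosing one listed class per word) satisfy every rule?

2

Candidates per position — 1:tais {N,C}; 2:bru {A,N}; 3:sloxshesh {C,A}; 4:zrel {A}; 5:nee {N}.
There are 8 candidate sequences in total.
The sequences that satisfy every rule: C A C A N; C N C A N.
Count = 2.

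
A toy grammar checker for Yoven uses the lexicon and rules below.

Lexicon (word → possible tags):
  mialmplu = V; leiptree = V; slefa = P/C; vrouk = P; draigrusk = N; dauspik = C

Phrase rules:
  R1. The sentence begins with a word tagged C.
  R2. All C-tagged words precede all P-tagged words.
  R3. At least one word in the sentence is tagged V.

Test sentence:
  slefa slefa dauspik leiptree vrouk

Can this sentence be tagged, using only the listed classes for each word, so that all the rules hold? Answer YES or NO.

YES

Candidates per position — 1:slefa {P,C}; 2:slefa {P,C}; 3:dauspik {C}; 4:leiptree {V}; 5:vrouk {P}.
One satisfying assignment: C C C V P.
Verifying each rule — rule 1 ✓; rule 2 ✓; rule 3 ✓.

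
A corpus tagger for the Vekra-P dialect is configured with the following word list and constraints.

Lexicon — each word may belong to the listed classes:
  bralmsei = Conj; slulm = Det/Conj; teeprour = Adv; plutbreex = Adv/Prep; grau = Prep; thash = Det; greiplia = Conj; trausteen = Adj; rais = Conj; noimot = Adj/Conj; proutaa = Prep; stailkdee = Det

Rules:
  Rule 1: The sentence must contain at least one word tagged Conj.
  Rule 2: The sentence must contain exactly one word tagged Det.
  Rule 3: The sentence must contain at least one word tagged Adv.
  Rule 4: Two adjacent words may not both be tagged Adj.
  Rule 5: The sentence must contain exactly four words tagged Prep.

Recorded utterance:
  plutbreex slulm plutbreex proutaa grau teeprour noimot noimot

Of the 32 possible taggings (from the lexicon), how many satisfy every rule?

Candidates per position — 1:plutbreex {Adv,Prep}; 2:slulm {Det,Conj}; 3:plutbreex {Adv,Prep}; 4:proutaa {Prep}; 5:grau {Prep}; 6:teeprour {Adv}; 7:noimot {Adj,Conj}; 8:noimot {Adj,Conj}.
There are 32 candidate sequences in total.
The sequences that satisfy every rule: Prep Det Prep Prep Prep Adv Adj Conj; Prep Det Prep Prep Prep Adv Conj Adj; Prep Det Prep Prep Prep Adv Conj Conj.
Count = 3.

3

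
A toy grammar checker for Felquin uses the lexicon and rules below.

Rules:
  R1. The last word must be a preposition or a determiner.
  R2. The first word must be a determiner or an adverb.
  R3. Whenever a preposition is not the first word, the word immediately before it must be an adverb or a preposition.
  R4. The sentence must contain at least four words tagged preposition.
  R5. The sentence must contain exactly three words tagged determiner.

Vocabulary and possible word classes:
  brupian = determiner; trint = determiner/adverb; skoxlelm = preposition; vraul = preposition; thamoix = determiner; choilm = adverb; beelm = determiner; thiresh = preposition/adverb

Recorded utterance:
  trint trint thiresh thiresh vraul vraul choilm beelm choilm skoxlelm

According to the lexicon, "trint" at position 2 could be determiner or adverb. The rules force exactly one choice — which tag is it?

Candidates per position — 1:trint {determiner,adverb}; 2:trint {determiner,adverb}; 3:thiresh {preposition,adverb}; 4:thiresh {preposition,adverb}; 5:vraul {preposition}; 6:vraul {preposition}; 7:choilm {adverb}; 8:beelm {determiner}; 9:choilm {adverb}; 10:skoxlelm {preposition}.
At position 1, choosing adverb makes rule 5 impossible to satisfy; hence determiner.
At position 2, choosing adverb makes rule 5 impossible to satisfy; hence determiner.
At position 3, choosing preposition makes rule 3 impossible to satisfy; hence adverb.
At position 4, choosing adverb makes rule 4 impossible to satisfy; hence preposition.
The only consistent sequence is: determiner determiner adverb preposition preposition preposition adverb determiner adverb preposition.
Checking: rule 1 satisfied; rule 2 satisfied; rule 3 satisfied; rule 4 satisfied; rule 5 satisfied.

determiner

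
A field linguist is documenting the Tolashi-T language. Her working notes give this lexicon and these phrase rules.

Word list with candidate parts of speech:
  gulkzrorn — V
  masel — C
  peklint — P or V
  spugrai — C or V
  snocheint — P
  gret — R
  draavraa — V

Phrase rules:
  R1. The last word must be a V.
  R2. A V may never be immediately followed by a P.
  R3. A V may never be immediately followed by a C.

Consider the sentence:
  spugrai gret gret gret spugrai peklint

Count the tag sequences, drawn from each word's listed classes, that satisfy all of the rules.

4

Candidates per position — 1:spugrai {C,V}; 2:gret {R}; 3:gret {R}; 4:gret {R}; 5:spugrai {C,V}; 6:peklint {P,V}.
There are 8 candidate sequences in total.
The sequences that satisfy every rule: C R R R C V; C R R R V V; V R R R C V; V R R R V V.
Count = 4.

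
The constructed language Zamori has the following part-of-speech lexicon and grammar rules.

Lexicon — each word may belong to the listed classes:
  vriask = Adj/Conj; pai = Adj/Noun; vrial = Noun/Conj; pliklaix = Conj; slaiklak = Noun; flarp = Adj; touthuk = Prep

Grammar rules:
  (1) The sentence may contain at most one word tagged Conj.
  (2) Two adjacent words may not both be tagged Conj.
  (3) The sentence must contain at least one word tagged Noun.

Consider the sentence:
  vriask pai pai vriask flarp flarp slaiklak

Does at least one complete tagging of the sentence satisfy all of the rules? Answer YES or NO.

YES

Candidates per position — 1:vriask {Adj,Conj}; 2:pai {Adj,Noun}; 3:pai {Adj,Noun}; 4:vriask {Adj,Conj}; 5:flarp {Adj}; 6:flarp {Adj}; 7:slaiklak {Noun}.
One satisfying assignment: Conj Adj Noun Adj Adj Adj Noun.
Verifying each rule — rule 1 ok; rule 2 ok; rule 3 ok.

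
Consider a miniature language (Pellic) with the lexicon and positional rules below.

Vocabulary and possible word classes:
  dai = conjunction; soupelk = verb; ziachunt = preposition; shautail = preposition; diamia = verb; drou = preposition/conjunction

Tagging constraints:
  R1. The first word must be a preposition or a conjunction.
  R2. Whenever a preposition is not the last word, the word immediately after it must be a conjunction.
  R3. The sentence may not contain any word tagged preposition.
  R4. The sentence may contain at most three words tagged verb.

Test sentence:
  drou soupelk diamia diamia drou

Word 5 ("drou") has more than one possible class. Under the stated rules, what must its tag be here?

conjunction

Candidates per position — 1:drou {preposition,conjunction}; 2:soupelk {verb}; 3:diamia {verb}; 4:diamia {verb}; 5:drou {preposition,conjunction}.
If word 1 were preposition, no tagging could satisfy rule 2; so word 1 is conjunction.
If word 5 were preposition, no tagging could satisfy rule 3; so word 5 is conjunction.
The only consistent sequence is: conjunction verb verb verb conjunction.
Rule-by-rule: rule 1 ✓; rule 2 ✓; rule 3 ✓; rule 4 ✓.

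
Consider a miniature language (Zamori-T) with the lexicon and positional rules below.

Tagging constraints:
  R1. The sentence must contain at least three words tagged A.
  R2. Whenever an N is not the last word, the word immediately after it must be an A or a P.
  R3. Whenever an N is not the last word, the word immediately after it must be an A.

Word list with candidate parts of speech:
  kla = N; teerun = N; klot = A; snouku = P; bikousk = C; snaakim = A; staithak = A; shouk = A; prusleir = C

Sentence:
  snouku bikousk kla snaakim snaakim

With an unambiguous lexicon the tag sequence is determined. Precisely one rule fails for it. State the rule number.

Fixed tagging: P C N A A.
Rule check: R1 fail, R2 pass, R3 pass.
Only rule 1 fails.

1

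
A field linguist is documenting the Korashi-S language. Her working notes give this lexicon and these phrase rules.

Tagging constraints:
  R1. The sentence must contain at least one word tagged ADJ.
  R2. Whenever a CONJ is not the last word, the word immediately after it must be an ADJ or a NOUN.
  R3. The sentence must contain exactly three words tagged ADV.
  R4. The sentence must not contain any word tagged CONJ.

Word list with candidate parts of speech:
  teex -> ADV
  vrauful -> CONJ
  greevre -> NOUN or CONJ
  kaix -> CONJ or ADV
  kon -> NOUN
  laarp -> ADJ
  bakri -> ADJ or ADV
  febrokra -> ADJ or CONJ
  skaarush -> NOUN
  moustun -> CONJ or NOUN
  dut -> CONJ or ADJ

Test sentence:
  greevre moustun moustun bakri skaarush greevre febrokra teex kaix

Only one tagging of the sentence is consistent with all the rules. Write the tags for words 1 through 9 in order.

Candidates per position — 1:greevre {NOUN,CONJ}; 2:moustun {CONJ,NOUN}; 3:moustun {CONJ,NOUN}; 4:bakri {ADJ,ADV}; 5:skaarush {NOUN}; 6:greevre {NOUN,CONJ}; 7:febrokra {ADJ,CONJ}; 8:teex {ADV}; 9:kaix {CONJ,ADV}.
If word 1 were CONJ, no tagging could satisfy rule 4; so word 1 is NOUN.
If word 2 were CONJ, no tagging could satisfy rule 4; so word 2 is NOUN.
If word 3 were CONJ, no tagging could satisfy rule 4; so word 3 is NOUN.
If word 4 were ADJ, no tagging could satisfy rule 3; so word 4 is ADV.
If word 6 were CONJ, no tagging could satisfy rule 4; so word 6 is NOUN.
If word 7 were CONJ, no tagging could satisfy rule 1; so word 7 is ADJ.
If word 9 were CONJ, no tagging could satisfy rule 3; so word 9 is ADV.
So the tagging must be: NOUN NOUN NOUN ADV NOUN NOUN ADJ ADV ADV.
Check: rule 1 ok; rule 2 ok; rule 3 ok; rule 4 ok.

NOUN NOUN NOUN ADV NOUN NOUN ADJ ADV ADV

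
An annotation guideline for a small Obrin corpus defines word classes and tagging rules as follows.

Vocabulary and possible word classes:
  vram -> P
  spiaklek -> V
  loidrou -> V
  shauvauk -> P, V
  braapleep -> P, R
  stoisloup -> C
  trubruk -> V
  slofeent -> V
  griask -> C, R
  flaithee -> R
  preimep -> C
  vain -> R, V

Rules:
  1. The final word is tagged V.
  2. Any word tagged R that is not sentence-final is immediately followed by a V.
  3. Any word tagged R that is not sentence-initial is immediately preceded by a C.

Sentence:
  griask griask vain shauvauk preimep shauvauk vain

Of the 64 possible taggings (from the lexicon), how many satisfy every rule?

Candidates per position — 1:griask {C,R}; 2:griask {C,R}; 3:vain {R,V}; 4:shauvauk {P,V}; 5:preimep {C}; 6:shauvauk {P,V}; 7:vain {R,V}.
There are 64 candidate sequences in total.
Checking each against the rules leaves 10 sequences.
Count = 10.

10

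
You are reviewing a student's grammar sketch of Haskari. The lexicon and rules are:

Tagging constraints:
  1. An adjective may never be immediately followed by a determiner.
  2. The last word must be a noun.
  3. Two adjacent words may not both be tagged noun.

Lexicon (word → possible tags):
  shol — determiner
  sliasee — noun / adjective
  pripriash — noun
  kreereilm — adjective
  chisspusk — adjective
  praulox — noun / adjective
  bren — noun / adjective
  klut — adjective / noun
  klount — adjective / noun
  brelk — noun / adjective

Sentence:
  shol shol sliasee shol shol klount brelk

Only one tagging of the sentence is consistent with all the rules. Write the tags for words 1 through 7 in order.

Candidates per position — 1:shol {determiner}; 2:shol {determiner}; 3:sliasee {noun,adjective}; 4:shol {determiner}; 5:shol {determiner}; 6:klount {adjective,noun}; 7:brelk {noun,adjective}.
Word 3 cannot be adjective — rule 1 would then fail for every completion. It is noun.
Word 7 cannot be adjective — rule 2 would then fail for every completion. It is noun.
Word 6 cannot be noun — rule 3 would then fail for every completion. It is adjective.
That leaves exactly one tagging: determiner determiner noun determiner determiner adjective noun.
Verifying each rule — rule 1 ok; rule 2 ok; rule 3 ok.

determiner determiner noun determiner determiner adjective noun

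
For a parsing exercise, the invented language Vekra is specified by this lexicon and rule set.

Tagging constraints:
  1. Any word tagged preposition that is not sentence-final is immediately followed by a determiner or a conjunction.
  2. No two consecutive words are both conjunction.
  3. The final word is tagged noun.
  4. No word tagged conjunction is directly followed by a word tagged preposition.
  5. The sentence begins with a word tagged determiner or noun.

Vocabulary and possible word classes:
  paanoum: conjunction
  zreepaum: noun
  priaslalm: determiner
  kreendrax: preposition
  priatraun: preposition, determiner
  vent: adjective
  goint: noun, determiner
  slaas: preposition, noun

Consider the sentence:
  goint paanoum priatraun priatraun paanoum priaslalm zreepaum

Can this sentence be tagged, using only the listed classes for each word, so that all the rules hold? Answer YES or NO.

Candidates per position — 1:goint {noun,determiner}; 2:paanoum {conjunction}; 3:priatraun {preposition,determiner}; 4:priatraun {preposition,determiner}; 5:paanoum {conjunction}; 6:priaslalm {determiner}; 7:zreepaum {noun}.
One satisfying assignment: determiner conjunction determiner preposition conjunction determiner noun.
Verifying each rule — rule 1 ✓; rule 2 ✓; rule 3 ✓; rule 4 ✓; rule 5 ✓.

YES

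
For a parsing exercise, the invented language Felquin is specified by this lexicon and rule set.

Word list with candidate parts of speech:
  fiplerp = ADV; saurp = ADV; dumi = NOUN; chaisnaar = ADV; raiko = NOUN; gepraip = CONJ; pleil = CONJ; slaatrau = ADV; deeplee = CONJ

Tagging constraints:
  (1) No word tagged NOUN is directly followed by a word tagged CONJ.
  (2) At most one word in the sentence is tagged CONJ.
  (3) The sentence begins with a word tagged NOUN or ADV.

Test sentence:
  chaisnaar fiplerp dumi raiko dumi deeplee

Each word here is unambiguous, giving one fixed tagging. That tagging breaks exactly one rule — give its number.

Fixed tagging: ADV ADV NOUN NOUN NOUN CONJ.
Rule check: R1 violated, R2 holds, R3 holds.
Only rule 1 fails.

1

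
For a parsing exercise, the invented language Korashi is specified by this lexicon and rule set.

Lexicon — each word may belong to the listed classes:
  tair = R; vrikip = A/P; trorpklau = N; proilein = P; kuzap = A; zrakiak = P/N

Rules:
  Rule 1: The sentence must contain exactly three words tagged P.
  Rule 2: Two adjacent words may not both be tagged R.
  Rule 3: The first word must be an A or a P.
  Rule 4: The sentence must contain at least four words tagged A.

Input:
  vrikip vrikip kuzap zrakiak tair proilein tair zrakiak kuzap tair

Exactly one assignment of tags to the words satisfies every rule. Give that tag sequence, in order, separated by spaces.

A A A P R P R P A R

Candidates per position — 1:vrikip {A,P}; 2:vrikip {A,P}; 3:kuzap {A}; 4:zrakiak {P,N}; 5:tair {R}; 6:proilein {P}; 7:tair {R}; 8:zrakiak {P,N}; 9:kuzap {A}; 10:tair {R}.
Position 1: tagging it P would leave rule 4 unsatisfiable, so it must be A.
Position 2: tagging it P would leave rule 4 unsatisfiable, so it must be A.
Position 4: tagging it N would leave rule 1 unsatisfiable, so it must be P.
Position 8: tagging it N would leave rule 1 unsatisfiable, so it must be P.
So the tagging must be: A A A P R P R P A R.
Check: rule 1 satisfied; rule 2 satisfied; rule 3 satisfied; rule 4 satisfied.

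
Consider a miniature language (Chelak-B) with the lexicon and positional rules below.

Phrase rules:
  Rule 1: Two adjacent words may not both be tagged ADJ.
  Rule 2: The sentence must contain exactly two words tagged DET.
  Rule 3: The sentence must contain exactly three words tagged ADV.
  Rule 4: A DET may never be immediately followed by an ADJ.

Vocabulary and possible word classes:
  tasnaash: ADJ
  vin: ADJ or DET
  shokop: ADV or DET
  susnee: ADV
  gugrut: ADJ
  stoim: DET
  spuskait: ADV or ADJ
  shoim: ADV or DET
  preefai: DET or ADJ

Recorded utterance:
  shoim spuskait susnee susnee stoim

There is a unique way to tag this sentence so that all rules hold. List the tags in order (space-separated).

Candidates per position — 1:shoim {ADV,DET}; 2:spuskait {ADV,ADJ}; 3:susnee {ADV}; 4:susnee {ADV}; 5:stoim {DET}.
Position 1: tagging it ADV would leave rule 2 unsatisfiable, so it must be DET.
Position 2: tagging it ADJ would leave rule 3 unsatisfiable, so it must be ADV.
That leaves exactly one tagging: DET ADV ADV ADV DET.
Rule-by-rule: rule 1 holds; rule 2 holds; rule 3 holds; rule 4 holds.

DET ADV ADV ADV DET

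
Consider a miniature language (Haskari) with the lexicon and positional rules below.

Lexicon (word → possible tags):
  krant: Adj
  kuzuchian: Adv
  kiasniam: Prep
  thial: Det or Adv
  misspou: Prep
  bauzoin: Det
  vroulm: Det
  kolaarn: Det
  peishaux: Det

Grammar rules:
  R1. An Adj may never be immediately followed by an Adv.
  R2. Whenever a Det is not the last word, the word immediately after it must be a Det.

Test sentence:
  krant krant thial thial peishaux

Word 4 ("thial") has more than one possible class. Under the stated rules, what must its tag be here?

Det

Candidates per position — 1:krant {Adj}; 2:krant {Adj}; 3:thial {Det,Adv}; 4:thial {Det,Adv}; 5:peishaux {Det}.
Position 3: tagging it Adv would leave rule 1 unsatisfiable, so it must be Det.
Position 4: tagging it Adv would leave rule 2 unsatisfiable, so it must be Det.
The unique satisfying tagging is: Adj Adj Det Det Det.
Checking: rule 1 ✓; rule 2 ✓.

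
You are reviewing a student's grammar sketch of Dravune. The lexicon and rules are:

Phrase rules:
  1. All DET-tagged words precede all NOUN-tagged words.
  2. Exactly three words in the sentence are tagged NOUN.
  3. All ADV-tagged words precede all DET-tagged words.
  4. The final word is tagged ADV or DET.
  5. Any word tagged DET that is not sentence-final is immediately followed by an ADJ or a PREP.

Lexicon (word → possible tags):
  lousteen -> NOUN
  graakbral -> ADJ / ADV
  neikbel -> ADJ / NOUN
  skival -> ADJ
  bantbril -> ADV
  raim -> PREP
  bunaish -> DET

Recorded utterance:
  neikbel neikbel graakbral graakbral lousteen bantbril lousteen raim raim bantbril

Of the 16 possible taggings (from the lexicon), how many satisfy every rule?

Candidates per position — 1:neikbel {ADJ,NOUN}; 2:neikbel {ADJ,NOUN}; 3:graakbral {ADJ,ADV}; 4:graakbral {ADJ,ADV}; 5:lousteen {NOUN}; 6:bantbril {ADV}; 7:lousteen {NOUN}; 8:raim {PREP}; 9:raim {PREP}; 10:bantbril {ADV}.
There are 16 candidate sequences in total.
Checking each against the rules leaves 8 sequences.
Count = 8.

8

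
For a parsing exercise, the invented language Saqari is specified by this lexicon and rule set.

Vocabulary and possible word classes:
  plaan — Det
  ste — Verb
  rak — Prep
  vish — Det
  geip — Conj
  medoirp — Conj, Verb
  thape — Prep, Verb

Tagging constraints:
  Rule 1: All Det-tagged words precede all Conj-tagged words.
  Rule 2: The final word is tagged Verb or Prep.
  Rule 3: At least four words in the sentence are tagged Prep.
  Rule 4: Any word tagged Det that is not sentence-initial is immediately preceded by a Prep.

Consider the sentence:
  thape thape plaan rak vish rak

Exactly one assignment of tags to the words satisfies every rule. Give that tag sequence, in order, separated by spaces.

Candidates per position — 1:thape {Prep,Verb}; 2:thape {Prep,Verb}; 3:plaan {Det}; 4:rak {Prep}; 5:vish {Det}; 6:rak {Prep}.
Position 1: tagging it Verb would leave rule 3 unsatisfiable, so it must be Prep.
Position 2: tagging it Verb would leave rule 3 unsatisfiable, so it must be Prep.
So the tagging must be: Prep Prep Det Prep Det Prep.
Rule-by-rule: rule 1 holds; rule 2 holds; rule 3 holds; rule 4 holds.

Prep Prep Det Prep Det Prep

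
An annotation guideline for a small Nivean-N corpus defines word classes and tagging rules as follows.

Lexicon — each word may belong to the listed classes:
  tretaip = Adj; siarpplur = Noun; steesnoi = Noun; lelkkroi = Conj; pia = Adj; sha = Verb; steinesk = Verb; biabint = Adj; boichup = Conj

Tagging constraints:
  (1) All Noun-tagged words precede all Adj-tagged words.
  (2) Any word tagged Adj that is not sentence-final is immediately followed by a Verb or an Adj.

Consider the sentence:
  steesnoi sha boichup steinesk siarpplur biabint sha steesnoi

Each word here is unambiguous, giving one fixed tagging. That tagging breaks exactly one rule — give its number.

1

Fixed tagging: Noun Verb Conj Verb Noun Adj Verb Noun.
Applying the rules: R1 fails, R2 ok.
Only rule 1 fails.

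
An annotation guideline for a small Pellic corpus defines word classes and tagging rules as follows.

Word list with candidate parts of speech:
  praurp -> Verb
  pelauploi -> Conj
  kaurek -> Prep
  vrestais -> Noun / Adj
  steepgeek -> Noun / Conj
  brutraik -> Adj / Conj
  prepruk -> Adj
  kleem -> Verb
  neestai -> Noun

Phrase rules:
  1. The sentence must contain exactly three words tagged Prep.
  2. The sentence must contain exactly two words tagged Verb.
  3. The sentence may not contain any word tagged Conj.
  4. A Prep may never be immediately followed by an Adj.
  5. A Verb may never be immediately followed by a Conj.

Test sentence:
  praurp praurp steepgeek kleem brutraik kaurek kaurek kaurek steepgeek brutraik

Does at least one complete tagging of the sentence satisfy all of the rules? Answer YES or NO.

NO

Candidates per position — 1:praurp {Verb}; 2:praurp {Verb}; 3:steepgeek {Noun,Conj}; 4:kleem {Verb}; 5:brutraik {Adj,Conj}; 6:kaurek {Prep}; 7:kaurek {Prep}; 8:kaurek {Prep}; 9:steepgeek {Noun,Conj}; 10:brutraik {Adj,Conj}.
Rule 2 cannot be satisfied by any choice of tags from the lexicon.
So there is no consistent tagging.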